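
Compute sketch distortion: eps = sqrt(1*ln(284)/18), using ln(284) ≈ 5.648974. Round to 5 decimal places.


ln(284) ≈ 5.648974.
1*ln(N)/m ≈ 1*5.648974/18 ≈ 0.31383189.
eps = sqrt(0.31383189) ≈ 0.560207 ≈ 0.56021.

0.56021


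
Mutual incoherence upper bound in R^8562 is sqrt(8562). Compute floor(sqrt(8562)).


92^2 = 8464 <= 8562 < 8649 = 93^2, so 92 <= sqrt(8562) < 93.
floor(sqrt(8562)) = 92.

92


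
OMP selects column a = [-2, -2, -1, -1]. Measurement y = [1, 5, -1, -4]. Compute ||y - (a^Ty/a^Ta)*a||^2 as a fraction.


a^T a = 10.
a^T y = -7.
coeff = -7/10 = -7/10.
||r||^2 = 381/10.

381/10


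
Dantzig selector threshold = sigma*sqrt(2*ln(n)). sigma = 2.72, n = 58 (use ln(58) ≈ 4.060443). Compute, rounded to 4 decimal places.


ln(58) ≈ 4.060443.
2*ln(n) ≈ 8.120886.
sqrt(2*ln(n)) ≈ sqrt(8.120886) ≈ 2.849717.
threshold ≈ 2.72*2.849717 = 7.75123024 ≈ 7.7512.

7.7512


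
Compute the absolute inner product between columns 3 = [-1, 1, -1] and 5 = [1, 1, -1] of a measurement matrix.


Inner product: -1*1 + 1*1 + -1*-1
Products: [-1, 1, 1]
Sum = 1.
|dot| = 1.

1


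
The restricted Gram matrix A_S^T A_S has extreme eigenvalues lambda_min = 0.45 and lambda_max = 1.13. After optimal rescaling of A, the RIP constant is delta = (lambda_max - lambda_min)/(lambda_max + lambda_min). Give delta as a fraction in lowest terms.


lambda_max - lambda_min = 1.13 - 0.45 = 0.68.
lambda_max + lambda_min = 1.13 + 0.45 = 1.58.
delta = 0.68/1.58 = 68/158 = 34/79.

34/79


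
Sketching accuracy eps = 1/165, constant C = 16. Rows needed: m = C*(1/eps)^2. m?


1/eps = 165.
(1/eps)^2 = 27225.
m = 16*27225 = 435600.

435600


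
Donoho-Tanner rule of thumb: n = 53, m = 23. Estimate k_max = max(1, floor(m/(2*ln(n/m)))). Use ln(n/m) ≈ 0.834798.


n/m = 53/23.
ln(n/m) ≈ 0.834798.
2*ln(n/m) ≈ 1.669596.
m/(2*ln(n/m)) ≈ 23/1.669596 ≈ 13.7758.
floor = 13.
k_max = max(1, 13) = 13.

13


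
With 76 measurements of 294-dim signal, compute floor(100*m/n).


100*m/n = 100*76/294 ≈ 25.8503.
floor = 25.

25


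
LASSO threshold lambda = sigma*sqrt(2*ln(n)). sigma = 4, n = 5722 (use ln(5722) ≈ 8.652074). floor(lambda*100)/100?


ln(5722) ≈ 8.652074.
2*ln(n) ≈ 17.304148.
sqrt(2*ln(n)) ≈ sqrt(17.304148) ≈ 4.159825.
lambda ≈ 4*4.159825 = 16.6393.
floor(lambda*100)/100 = 16.63.

16.63


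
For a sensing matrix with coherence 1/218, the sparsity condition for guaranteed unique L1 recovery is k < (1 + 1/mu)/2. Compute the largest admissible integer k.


1/mu = 218.
1 + 1/mu = 219.
(1 + 1/mu)/2 = 109.5 is not an integer, so k_max = floor(109.5) = 109.

109


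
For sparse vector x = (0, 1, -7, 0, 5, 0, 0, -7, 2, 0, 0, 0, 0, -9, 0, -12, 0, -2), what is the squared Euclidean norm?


Non-zero entries: [(1, 1), (2, -7), (4, 5), (7, -7), (8, 2), (13, -9), (15, -12), (17, -2)]
Squares: [1, 49, 25, 49, 4, 81, 144, 4]
||x||_2^2 = sum = 357.

357


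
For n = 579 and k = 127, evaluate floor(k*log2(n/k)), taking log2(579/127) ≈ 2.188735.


log2(n/k) = log2(579/127) ≈ 2.188735.
k*log2(n/k) ≈ 127*2.188735 = 277.969345.
floor(277.969345) = 277.

277


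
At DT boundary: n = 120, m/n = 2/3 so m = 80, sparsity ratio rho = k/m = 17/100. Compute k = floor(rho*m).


m = 2/3*120 = 80.
rho = 17/100.
rho*m = 17/100*80 = 13.6.
k = floor(13.6) = 13.

13


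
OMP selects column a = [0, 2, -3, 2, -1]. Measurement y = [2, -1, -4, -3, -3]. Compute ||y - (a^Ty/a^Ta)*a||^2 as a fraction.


a^T a = 18.
a^T y = 7.
coeff = 7/18 = 7/18.
||r||^2 = 653/18.

653/18


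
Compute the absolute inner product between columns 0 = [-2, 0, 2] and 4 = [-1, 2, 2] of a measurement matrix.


Inner product: -2*-1 + 0*2 + 2*2
Products: [2, 0, 4]
Sum = 6.
|dot| = 6.

6


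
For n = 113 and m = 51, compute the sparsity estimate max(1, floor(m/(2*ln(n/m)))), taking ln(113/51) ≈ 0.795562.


n/m = 113/51.
ln(n/m) ≈ 0.795562.
2*ln(n/m) ≈ 1.591124.
m/(2*ln(n/m)) ≈ 51/1.591124 ≈ 32.0528.
floor = 32.
k_max = max(1, 32) = 32.

32


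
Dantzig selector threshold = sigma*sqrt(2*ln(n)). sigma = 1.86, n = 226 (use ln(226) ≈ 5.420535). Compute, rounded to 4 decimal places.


ln(226) ≈ 5.420535.
2*ln(n) ≈ 10.84107.
sqrt(2*ln(n)) ≈ sqrt(10.84107) ≈ 3.292578.
threshold ≈ 1.86*3.292578 = 6.12419508 ≈ 6.1242.

6.1242


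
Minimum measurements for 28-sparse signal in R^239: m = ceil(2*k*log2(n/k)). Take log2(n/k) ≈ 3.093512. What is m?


log2(n/k) = log2(239/28) ≈ 3.093512.
2*k*log2(n/k) ≈ 2*28*3.093512 = 173.236672.
m = ceil(173.236672) = 174.

174


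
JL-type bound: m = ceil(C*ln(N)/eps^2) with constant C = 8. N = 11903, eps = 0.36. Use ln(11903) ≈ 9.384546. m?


ln(11903) ≈ 9.384546.
eps^2 = 0.36^2 = 0.1296.
C*ln(N)/eps^2 ≈ 8*9.384546/0.1296 ≈ 579.293.
m = ceil(579.293) = 580.

580


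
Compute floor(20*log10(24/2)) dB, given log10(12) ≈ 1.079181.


||x||/||e|| = 24/2 = 12.
log10(12) ≈ 1.079181.
20*log10(||x||/||e||) ≈ 20*1.079181 = 21.58362.
floor(21.58362) = 21.

21


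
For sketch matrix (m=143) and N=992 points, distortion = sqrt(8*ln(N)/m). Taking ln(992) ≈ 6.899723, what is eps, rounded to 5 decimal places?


ln(992) ≈ 6.899723.
8*ln(N)/m ≈ 8*6.899723/143 ≈ 0.38599849.
eps = sqrt(0.38599849) ≈ 0.6212878 ≈ 0.62129.

0.62129


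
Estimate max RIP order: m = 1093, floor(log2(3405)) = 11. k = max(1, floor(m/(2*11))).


floor(log2(3405)) = 11.
2*11 = 22.
m/(2*floor(log2(n))) = 1093/22 ≈ 49.6818.
floor = 49.
k = max(1, 49) = 49.

49


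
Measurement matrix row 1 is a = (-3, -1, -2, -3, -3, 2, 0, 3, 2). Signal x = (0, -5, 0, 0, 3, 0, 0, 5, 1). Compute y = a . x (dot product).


Non-zero terms: ['-1*-5', '-3*3', '3*5', '2*1']
Products: [5, -9, 15, 2]
y = sum = 13.

13


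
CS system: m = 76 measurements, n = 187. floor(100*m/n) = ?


100*m/n = 100*76/187 ≈ 40.6417.
floor = 40.

40


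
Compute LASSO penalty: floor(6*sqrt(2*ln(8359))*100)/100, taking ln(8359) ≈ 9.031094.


ln(8359) ≈ 9.031094.
2*ln(n) ≈ 18.062188.
sqrt(2*ln(n)) ≈ sqrt(18.062188) ≈ 4.249963.
lambda ≈ 6*4.249963 = 25.499778.
floor(lambda*100)/100 = 25.49.

25.49


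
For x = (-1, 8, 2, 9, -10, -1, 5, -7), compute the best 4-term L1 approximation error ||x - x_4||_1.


Sorted |x_i| descending: [10, 9, 8, 7, 5, 2, 1, 1]
Keep top 4: [10, 9, 8, 7]
Tail entries: [5, 2, 1, 1]
L1 error = sum of tail = 9.

9


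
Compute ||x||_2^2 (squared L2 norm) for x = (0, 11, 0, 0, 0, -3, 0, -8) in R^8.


Non-zero entries: [(1, 11), (5, -3), (7, -8)]
Squares: [121, 9, 64]
||x||_2^2 = sum = 194.

194


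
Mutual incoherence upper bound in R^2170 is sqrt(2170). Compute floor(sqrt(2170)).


46^2 = 2116 <= 2170 < 2209 = 47^2, so 46 <= sqrt(2170) < 47.
floor(sqrt(2170)) = 46.

46


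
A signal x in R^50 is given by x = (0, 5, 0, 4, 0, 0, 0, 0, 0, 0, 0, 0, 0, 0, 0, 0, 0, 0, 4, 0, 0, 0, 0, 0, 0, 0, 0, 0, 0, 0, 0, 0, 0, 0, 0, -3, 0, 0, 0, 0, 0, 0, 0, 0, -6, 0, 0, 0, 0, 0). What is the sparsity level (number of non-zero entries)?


Non-zero positions: [1, 3, 18, 35, 44].
Sparsity = 5.

5


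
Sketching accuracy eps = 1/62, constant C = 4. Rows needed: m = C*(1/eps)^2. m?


1/eps = 62.
(1/eps)^2 = 3844.
m = 4*3844 = 15376.

15376


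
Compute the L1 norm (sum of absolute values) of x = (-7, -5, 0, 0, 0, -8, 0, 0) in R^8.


Non-zero entries: [(0, -7), (1, -5), (5, -8)]
Absolute values: [7, 5, 8]
||x||_1 = sum = 20.

20


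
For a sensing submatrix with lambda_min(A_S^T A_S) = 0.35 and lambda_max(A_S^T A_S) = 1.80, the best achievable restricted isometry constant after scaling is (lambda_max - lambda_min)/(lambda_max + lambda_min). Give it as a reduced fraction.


lambda_max - lambda_min = 1.80 - 0.35 = 1.45.
lambda_max + lambda_min = 1.80 + 0.35 = 2.15.
delta = 1.45/2.15 = 145/215 = 29/43.

29/43


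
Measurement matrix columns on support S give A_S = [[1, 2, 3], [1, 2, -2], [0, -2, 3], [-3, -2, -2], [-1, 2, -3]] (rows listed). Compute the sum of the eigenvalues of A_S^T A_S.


Sum of eigenvalues of A_S^T A_S = trace(A_S^T A_S) = sum of squared column norms of A_S.
A_S^T A_S diagonal: [12, 20, 35].
trace = 12 + 20 + 35 = 67.

67


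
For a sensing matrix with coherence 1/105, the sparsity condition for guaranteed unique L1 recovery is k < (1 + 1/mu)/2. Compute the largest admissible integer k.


1/mu = 105.
1 + 1/mu = 106.
(1 + 1/mu)/2 = 53 is an integer and the inequality is strict, so k_max = 53 - 1 = 52.

52


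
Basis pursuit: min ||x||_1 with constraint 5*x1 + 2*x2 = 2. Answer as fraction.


Axis intercepts:
  x1 = 2/5, x2 = 0: L1 = 2/5
  x1 = 0, x2 = 1: L1 = 1
x* = (2/5, 0)
||x*||_1 = 2/5.

2/5


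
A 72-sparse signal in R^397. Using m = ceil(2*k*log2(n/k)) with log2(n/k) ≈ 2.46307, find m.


log2(n/k) = log2(397/72) ≈ 2.46307.
2*k*log2(n/k) ≈ 2*72*2.46307 = 354.68208.
m = ceil(354.68208) = 355.

355


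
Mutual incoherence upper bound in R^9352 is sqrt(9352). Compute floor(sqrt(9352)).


96^2 = 9216 <= 9352 < 9409 = 97^2, so 96 <= sqrt(9352) < 97.
floor(sqrt(9352)) = 96.

96


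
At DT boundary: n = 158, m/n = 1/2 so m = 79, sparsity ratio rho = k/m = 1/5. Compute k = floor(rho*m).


m = 1/2*158 = 79.
rho = 1/5.
rho*m = 1/5*79 = 15.8.
k = floor(15.8) = 15.

15


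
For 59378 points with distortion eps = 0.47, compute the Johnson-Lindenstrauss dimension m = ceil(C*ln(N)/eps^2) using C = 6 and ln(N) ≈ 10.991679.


ln(59378) ≈ 10.991679.
eps^2 = 0.47^2 = 0.2209.
C*ln(N)/eps^2 ≈ 6*10.991679/0.2209 ≈ 298.5517.
m = ceil(298.5517) = 299.

299


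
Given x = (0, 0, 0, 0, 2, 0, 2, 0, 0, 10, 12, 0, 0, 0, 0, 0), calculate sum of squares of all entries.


Non-zero entries: [(4, 2), (6, 2), (9, 10), (10, 12)]
Squares: [4, 4, 100, 144]
||x||_2^2 = sum = 252.

252


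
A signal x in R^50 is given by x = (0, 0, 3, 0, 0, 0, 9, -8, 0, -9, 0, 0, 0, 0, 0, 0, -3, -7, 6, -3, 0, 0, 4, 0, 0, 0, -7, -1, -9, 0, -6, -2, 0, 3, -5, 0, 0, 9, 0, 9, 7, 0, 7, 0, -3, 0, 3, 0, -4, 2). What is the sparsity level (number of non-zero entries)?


Non-zero positions: [2, 6, 7, 9, 16, 17, 18, 19, 22, 26, 27, 28, 30, 31, 33, 34, 37, 39, 40, 42, 44, 46, 48, 49].
Sparsity = 24.

24


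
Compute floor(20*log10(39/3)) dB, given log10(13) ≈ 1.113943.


||x||/||e|| = 39/3 = 13.
log10(13) ≈ 1.113943.
20*log10(||x||/||e||) ≈ 20*1.113943 = 22.27886.
floor(22.27886) = 22.

22


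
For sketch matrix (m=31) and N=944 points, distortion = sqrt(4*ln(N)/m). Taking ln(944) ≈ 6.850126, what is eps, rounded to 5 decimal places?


ln(944) ≈ 6.850126.
4*ln(N)/m ≈ 4*6.850126/31 ≈ 0.88388723.
eps = sqrt(0.88388723) ≈ 0.9401528 ≈ 0.94015.

0.94015


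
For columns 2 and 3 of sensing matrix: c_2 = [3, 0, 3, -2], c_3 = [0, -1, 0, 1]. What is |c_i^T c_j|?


Inner product: 3*0 + 0*-1 + 3*0 + -2*1
Products: [0, 0, 0, -2]
Sum = -2.
|dot| = 2.

2


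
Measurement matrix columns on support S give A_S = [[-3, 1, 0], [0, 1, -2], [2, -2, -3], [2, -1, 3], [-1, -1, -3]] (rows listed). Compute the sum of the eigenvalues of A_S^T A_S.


Sum of eigenvalues of A_S^T A_S = trace(A_S^T A_S) = sum of squared column norms of A_S.
A_S^T A_S diagonal: [18, 8, 31].
trace = 18 + 8 + 31 = 57.

57


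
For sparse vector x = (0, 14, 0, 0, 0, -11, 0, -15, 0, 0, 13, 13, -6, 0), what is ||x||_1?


Non-zero entries: [(1, 14), (5, -11), (7, -15), (10, 13), (11, 13), (12, -6)]
Absolute values: [14, 11, 15, 13, 13, 6]
||x||_1 = sum = 72.

72


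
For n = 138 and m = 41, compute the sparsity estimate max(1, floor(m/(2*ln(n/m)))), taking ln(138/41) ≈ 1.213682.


n/m = 138/41.
ln(n/m) ≈ 1.213682.
2*ln(n/m) ≈ 2.427364.
m/(2*ln(n/m)) ≈ 41/2.427364 ≈ 16.8908.
floor = 16.
k_max = max(1, 16) = 16.

16


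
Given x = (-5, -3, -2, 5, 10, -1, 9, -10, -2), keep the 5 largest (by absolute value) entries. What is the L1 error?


Sorted |x_i| descending: [10, 10, 9, 5, 5, 3, 2, 2, 1]
Keep top 5: [10, 10, 9, 5, 5]
Tail entries: [3, 2, 2, 1]
L1 error = sum of tail = 8.

8


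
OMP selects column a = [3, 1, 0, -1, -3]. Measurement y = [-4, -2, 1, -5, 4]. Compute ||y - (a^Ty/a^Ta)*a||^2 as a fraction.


a^T a = 20.
a^T y = -21.
coeff = -21/20 = -21/20.
||r||^2 = 799/20.

799/20


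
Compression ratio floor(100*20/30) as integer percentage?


100*m/n = 100*20/30 ≈ 66.6667.
floor = 66.

66


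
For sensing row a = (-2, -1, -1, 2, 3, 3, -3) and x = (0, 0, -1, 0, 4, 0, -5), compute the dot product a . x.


Non-zero terms: ['-1*-1', '3*4', '-3*-5']
Products: [1, 12, 15]
y = sum = 28.

28


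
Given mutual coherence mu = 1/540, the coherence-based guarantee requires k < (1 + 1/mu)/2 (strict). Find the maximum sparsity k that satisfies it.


1/mu = 540.
1 + 1/mu = 541.
(1 + 1/mu)/2 = 270.5 is not an integer, so k_max = floor(270.5) = 270.

270


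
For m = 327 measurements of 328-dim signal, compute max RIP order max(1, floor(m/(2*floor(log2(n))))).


floor(log2(328)) = 8.
2*8 = 16.
m/(2*floor(log2(n))) = 327/16 ≈ 20.4375.
floor = 20.
k = max(1, 20) = 20.

20


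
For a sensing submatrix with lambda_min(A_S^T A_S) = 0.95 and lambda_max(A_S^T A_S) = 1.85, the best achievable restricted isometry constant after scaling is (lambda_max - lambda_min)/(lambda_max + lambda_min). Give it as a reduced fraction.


lambda_max - lambda_min = 1.85 - 0.95 = 0.90.
lambda_max + lambda_min = 1.85 + 0.95 = 2.80.
delta = 0.90/2.80 = 90/280 = 9/28.

9/28


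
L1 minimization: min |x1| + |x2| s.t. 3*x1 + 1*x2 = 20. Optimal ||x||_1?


Axis intercepts:
  x1 = 20/3, x2 = 0: L1 = 20/3
  x1 = 0, x2 = 20: L1 = 20
x* = (20/3, 0)
||x*||_1 = 20/3.

20/3


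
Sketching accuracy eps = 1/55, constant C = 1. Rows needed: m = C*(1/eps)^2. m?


1/eps = 55.
(1/eps)^2 = 3025.
m = 1*3025 = 3025.

3025


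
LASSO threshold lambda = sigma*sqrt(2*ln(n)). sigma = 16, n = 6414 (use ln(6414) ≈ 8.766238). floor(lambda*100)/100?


ln(6414) ≈ 8.766238.
2*ln(n) ≈ 17.532476.
sqrt(2*ln(n)) ≈ sqrt(17.532476) ≈ 4.18718.
lambda ≈ 16*4.18718 = 66.99488.
floor(lambda*100)/100 = 66.99.

66.99


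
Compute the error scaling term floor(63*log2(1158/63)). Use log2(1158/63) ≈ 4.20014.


log2(n/k) = log2(1158/63) ≈ 4.20014.
k*log2(n/k) ≈ 63*4.20014 = 264.60882.
floor(264.60882) = 264.

264


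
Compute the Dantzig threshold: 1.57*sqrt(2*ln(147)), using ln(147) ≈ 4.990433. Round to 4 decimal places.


ln(147) ≈ 4.990433.
2*ln(n) ≈ 9.980866.
sqrt(2*ln(n)) ≈ sqrt(9.980866) ≈ 3.159251.
threshold ≈ 1.57*3.159251 = 4.96002407 ≈ 4.9600.

4.9600


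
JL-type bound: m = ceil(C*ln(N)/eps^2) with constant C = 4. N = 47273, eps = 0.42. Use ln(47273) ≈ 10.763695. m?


ln(47273) ≈ 10.763695.
eps^2 = 0.42^2 = 0.1764.
C*ln(N)/eps^2 ≈ 4*10.763695/0.1764 ≈ 244.0747.
m = ceil(244.0747) = 245.

245


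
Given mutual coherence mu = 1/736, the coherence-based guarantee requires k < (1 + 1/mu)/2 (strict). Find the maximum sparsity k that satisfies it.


1/mu = 736.
1 + 1/mu = 737.
(1 + 1/mu)/2 = 368.5 is not an integer, so k_max = floor(368.5) = 368.

368


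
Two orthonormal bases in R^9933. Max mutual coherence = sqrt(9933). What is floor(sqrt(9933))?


99^2 = 9801 <= 9933 < 10000 = 100^2, so 99 <= sqrt(9933) < 100.
floor(sqrt(9933)) = 99.

99


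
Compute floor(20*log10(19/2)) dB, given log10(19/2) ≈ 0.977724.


||x||/||e|| = 19/2.
log10(19/2) ≈ 0.977724.
20*log10(||x||/||e||) ≈ 20*0.977724 = 19.55448.
floor(19.55448) = 19.

19


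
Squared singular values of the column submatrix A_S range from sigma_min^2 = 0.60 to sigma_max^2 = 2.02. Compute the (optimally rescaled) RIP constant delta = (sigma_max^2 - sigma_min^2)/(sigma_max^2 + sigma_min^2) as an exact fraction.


lambda_max - lambda_min = 2.02 - 0.60 = 1.42.
lambda_max + lambda_min = 2.02 + 0.60 = 2.62.
delta = 1.42/2.62 = 142/262 = 71/131.

71/131


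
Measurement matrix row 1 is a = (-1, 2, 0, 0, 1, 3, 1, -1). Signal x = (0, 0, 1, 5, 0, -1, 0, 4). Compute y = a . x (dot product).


Non-zero terms: ['0*1', '0*5', '3*-1', '-1*4']
Products: [0, 0, -3, -4]
y = sum = -7.

-7


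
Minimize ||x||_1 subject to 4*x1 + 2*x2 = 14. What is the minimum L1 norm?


Axis intercepts:
  x1 = 7/2, x2 = 0: L1 = 7/2
  x1 = 0, x2 = 7: L1 = 7
x* = (7/2, 0)
||x*||_1 = 7/2.

7/2


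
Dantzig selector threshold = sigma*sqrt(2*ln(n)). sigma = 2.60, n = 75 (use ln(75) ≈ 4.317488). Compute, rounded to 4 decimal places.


ln(75) ≈ 4.317488.
2*ln(n) ≈ 8.634976.
sqrt(2*ln(n)) ≈ sqrt(8.634976) ≈ 2.938533.
threshold ≈ 2.60*2.938533 = 7.6401858 ≈ 7.6402.

7.6402


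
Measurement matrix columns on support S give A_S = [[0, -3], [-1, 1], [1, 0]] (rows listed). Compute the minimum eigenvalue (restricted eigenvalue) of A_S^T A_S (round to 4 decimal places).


A_S^T A_S = [[2, -1], [-1, 10]].
trace = 12.
det = 19.
disc = trace^2 - 4*det = 144 - 4*19 = 68.
sqrt(68) ≈ 8.246211.
lam_min = (12 - sqrt(68))/2 ≈ (12 - 8.246211)/2 = 1.8768945 ≈ 1.8769.

1.8769


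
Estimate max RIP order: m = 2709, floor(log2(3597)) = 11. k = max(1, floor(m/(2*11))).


floor(log2(3597)) = 11.
2*11 = 22.
m/(2*floor(log2(n))) = 2709/22 ≈ 123.1364.
floor = 123.
k = max(1, 123) = 123.

123


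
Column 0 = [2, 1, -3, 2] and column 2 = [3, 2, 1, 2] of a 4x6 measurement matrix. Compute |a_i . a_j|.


Inner product: 2*3 + 1*2 + -3*1 + 2*2
Products: [6, 2, -3, 4]
Sum = 9.
|dot| = 9.

9


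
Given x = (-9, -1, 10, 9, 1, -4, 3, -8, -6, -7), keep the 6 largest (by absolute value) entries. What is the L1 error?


Sorted |x_i| descending: [10, 9, 9, 8, 7, 6, 4, 3, 1, 1]
Keep top 6: [10, 9, 9, 8, 7, 6]
Tail entries: [4, 3, 1, 1]
L1 error = sum of tail = 9.

9


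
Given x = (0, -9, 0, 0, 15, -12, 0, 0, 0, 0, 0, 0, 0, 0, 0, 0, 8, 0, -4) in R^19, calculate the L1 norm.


Non-zero entries: [(1, -9), (4, 15), (5, -12), (16, 8), (18, -4)]
Absolute values: [9, 15, 12, 8, 4]
||x||_1 = sum = 48.

48


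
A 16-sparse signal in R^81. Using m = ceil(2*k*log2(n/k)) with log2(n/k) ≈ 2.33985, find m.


log2(n/k) = log2(81/16) ≈ 2.33985.
2*k*log2(n/k) ≈ 2*16*2.33985 = 74.8752.
m = ceil(74.8752) = 75.

75


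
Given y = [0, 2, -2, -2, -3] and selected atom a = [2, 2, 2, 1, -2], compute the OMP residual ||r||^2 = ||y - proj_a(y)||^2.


a^T a = 17.
a^T y = 4.
coeff = 4/17 = 4/17.
||r||^2 = 341/17.

341/17


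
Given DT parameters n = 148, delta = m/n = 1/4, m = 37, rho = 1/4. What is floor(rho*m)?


m = 1/4*148 = 37.
rho = 1/4.
rho*m = 1/4*37 = 9.25.
k = floor(9.25) = 9.

9


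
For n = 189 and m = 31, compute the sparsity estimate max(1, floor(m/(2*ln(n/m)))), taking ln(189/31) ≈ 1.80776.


n/m = 189/31.
ln(n/m) ≈ 1.80776.
2*ln(n/m) ≈ 3.61552.
m/(2*ln(n/m)) ≈ 31/3.61552 ≈ 8.5741.
floor = 8.
k_max = max(1, 8) = 8.

8


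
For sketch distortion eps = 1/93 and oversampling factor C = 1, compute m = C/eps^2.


1/eps = 93.
(1/eps)^2 = 8649.
m = 1*8649 = 8649.

8649


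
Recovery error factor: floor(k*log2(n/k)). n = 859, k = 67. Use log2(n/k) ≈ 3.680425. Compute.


log2(n/k) = log2(859/67) ≈ 3.680425.
k*log2(n/k) ≈ 67*3.680425 = 246.588475.
floor(246.588475) = 246.

246


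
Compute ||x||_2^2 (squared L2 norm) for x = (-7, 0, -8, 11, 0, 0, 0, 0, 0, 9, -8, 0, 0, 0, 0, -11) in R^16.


Non-zero entries: [(0, -7), (2, -8), (3, 11), (9, 9), (10, -8), (15, -11)]
Squares: [49, 64, 121, 81, 64, 121]
||x||_2^2 = sum = 500.

500


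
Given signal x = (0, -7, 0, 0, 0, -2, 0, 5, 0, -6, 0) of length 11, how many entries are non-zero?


Non-zero positions: [1, 5, 7, 9].
Sparsity = 4.

4


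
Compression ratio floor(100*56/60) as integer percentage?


100*m/n = 100*56/60 ≈ 93.3333.
floor = 93.

93


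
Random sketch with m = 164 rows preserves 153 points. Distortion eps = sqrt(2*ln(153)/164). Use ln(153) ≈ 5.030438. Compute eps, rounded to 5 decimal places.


ln(153) ≈ 5.030438.
2*ln(N)/m ≈ 2*5.030438/164 ≈ 0.0613468.
eps = sqrt(0.0613468) ≈ 0.2476829 ≈ 0.24768.

0.24768


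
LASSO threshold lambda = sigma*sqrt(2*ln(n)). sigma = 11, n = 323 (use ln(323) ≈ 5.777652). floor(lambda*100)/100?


ln(323) ≈ 5.777652.
2*ln(n) ≈ 11.555304.
sqrt(2*ln(n)) ≈ sqrt(11.555304) ≈ 3.399309.
lambda ≈ 11*3.399309 = 37.392399.
floor(lambda*100)/100 = 37.39.

37.39


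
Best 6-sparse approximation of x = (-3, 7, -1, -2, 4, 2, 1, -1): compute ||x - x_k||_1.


Sorted |x_i| descending: [7, 4, 3, 2, 2, 1, 1, 1]
Keep top 6: [7, 4, 3, 2, 2, 1]
Tail entries: [1, 1]
L1 error = sum of tail = 2.

2


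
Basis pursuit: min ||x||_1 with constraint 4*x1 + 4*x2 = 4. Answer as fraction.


Axis intercepts:
  x1 = 1, x2 = 0: L1 = 1
  x1 = 0, x2 = 1: L1 = 1
x* = (1, 0)
||x*||_1 = 1.

1


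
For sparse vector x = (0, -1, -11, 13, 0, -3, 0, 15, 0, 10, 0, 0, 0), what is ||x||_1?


Non-zero entries: [(1, -1), (2, -11), (3, 13), (5, -3), (7, 15), (9, 10)]
Absolute values: [1, 11, 13, 3, 15, 10]
||x||_1 = sum = 53.

53


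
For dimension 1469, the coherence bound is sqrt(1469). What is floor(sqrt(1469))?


38^2 = 1444 <= 1469 < 1521 = 39^2, so 38 <= sqrt(1469) < 39.
floor(sqrt(1469)) = 38.

38


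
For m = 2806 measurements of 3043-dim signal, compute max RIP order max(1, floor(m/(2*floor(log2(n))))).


floor(log2(3043)) = 11.
2*11 = 22.
m/(2*floor(log2(n))) = 2806/22 ≈ 127.5455.
floor = 127.
k = max(1, 127) = 127.

127


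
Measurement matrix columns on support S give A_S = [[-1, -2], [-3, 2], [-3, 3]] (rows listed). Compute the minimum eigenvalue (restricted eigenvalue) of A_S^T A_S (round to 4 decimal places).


A_S^T A_S = [[19, -13], [-13, 17]].
trace = 36.
det = 154.
disc = trace^2 - 4*det = 1296 - 4*154 = 680.
sqrt(680) ≈ 26.076810.
lam_min = (36 - sqrt(680))/2 ≈ (36 - 26.076810)/2 = 4.961595 ≈ 4.9616.

4.9616


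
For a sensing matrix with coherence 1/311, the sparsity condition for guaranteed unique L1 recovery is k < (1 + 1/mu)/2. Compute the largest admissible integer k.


1/mu = 311.
1 + 1/mu = 312.
(1 + 1/mu)/2 = 156 is an integer and the inequality is strict, so k_max = 156 - 1 = 155.

155


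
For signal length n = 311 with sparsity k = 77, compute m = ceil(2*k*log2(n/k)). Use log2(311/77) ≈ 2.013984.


log2(n/k) = log2(311/77) ≈ 2.013984.
2*k*log2(n/k) ≈ 2*77*2.013984 = 310.153536.
m = ceil(310.153536) = 311.

311


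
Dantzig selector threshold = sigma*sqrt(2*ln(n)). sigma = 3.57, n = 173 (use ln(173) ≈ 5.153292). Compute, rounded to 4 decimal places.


ln(173) ≈ 5.153292.
2*ln(n) ≈ 10.306584.
sqrt(2*ln(n)) ≈ sqrt(10.306584) ≈ 3.210387.
threshold ≈ 3.57*3.210387 = 11.46108159 ≈ 11.4611.

11.4611


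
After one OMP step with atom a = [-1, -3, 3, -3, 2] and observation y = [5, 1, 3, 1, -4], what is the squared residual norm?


a^T a = 32.
a^T y = -10.
coeff = -10/32 = -5/16.
||r||^2 = 391/8.

391/8


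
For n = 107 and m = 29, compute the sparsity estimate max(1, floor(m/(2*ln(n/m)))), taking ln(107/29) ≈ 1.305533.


n/m = 107/29.
ln(n/m) ≈ 1.305533.
2*ln(n/m) ≈ 2.611066.
m/(2*ln(n/m)) ≈ 29/2.611066 ≈ 11.1066.
floor = 11.
k_max = max(1, 11) = 11.

11


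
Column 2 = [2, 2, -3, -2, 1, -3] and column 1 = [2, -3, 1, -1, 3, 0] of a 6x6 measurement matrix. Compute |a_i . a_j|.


Inner product: 2*2 + 2*-3 + -3*1 + -2*-1 + 1*3 + -3*0
Products: [4, -6, -3, 2, 3, 0]
Sum = 0.
|dot| = 0.

0


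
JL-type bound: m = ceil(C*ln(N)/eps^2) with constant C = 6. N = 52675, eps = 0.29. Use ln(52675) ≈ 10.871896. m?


ln(52675) ≈ 10.871896.
eps^2 = 0.29^2 = 0.0841.
C*ln(N)/eps^2 ≈ 6*10.871896/0.0841 ≈ 775.6406.
m = ceil(775.6406) = 776.

776


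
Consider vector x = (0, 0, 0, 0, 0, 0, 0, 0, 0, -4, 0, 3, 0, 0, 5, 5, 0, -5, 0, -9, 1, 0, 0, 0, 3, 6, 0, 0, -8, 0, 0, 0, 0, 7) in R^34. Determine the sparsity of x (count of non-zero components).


Non-zero positions: [9, 11, 14, 15, 17, 19, 20, 24, 25, 28, 33].
Sparsity = 11.

11


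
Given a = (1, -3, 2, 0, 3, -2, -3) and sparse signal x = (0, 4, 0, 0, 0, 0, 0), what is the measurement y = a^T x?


Non-zero terms: ['-3*4']
Products: [-12]
y = sum = -12.

-12


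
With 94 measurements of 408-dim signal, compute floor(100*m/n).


100*m/n = 100*94/408 ≈ 23.0392.
floor = 23.

23


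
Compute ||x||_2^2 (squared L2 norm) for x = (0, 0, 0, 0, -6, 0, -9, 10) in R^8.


Non-zero entries: [(4, -6), (6, -9), (7, 10)]
Squares: [36, 81, 100]
||x||_2^2 = sum = 217.

217


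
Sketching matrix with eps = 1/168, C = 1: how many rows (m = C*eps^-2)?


1/eps = 168.
(1/eps)^2 = 28224.
m = 1*28224 = 28224.

28224


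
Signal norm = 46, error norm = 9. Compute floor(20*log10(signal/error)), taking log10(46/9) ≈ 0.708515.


||x||/||e|| = 46/9.
log10(46/9) ≈ 0.708515.
20*log10(||x||/||e||) ≈ 20*0.708515 = 14.1703.
floor(14.1703) = 14.

14


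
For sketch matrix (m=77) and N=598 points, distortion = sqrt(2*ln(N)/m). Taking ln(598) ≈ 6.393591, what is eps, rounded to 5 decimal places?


ln(598) ≈ 6.393591.
2*ln(N)/m ≈ 2*6.393591/77 ≈ 0.1660673.
eps = sqrt(0.1660673) ≈ 0.4075136 ≈ 0.40751.

0.40751


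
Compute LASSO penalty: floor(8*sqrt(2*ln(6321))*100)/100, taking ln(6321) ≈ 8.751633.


ln(6321) ≈ 8.751633.
2*ln(n) ≈ 17.503266.
sqrt(2*ln(n)) ≈ sqrt(17.503266) ≈ 4.18369.
lambda ≈ 8*4.18369 = 33.46952.
floor(lambda*100)/100 = 33.46.

33.46


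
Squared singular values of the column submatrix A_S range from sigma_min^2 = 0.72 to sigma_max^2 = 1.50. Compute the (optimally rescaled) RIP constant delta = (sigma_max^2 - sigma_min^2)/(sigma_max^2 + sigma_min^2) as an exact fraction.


lambda_max - lambda_min = 1.50 - 0.72 = 0.78.
lambda_max + lambda_min = 1.50 + 0.72 = 2.22.
delta = 0.78/2.22 = 78/222 = 13/37.

13/37


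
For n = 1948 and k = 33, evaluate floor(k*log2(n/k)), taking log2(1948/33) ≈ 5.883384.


log2(n/k) = log2(1948/33) ≈ 5.883384.
k*log2(n/k) ≈ 33*5.883384 = 194.151672.
floor(194.151672) = 194.

194


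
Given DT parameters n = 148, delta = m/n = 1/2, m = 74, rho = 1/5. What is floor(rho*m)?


m = 1/2*148 = 74.
rho = 1/5.
rho*m = 1/5*74 = 14.8.
k = floor(14.8) = 14.

14


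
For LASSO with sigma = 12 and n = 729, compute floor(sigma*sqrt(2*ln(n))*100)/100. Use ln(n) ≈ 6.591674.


ln(729) ≈ 6.591674.
2*ln(n) ≈ 13.183348.
sqrt(2*ln(n)) ≈ sqrt(13.183348) ≈ 3.630888.
lambda ≈ 12*3.630888 = 43.570656.
floor(lambda*100)/100 = 43.57.

43.57


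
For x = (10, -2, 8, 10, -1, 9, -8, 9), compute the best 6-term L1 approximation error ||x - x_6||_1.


Sorted |x_i| descending: [10, 10, 9, 9, 8, 8, 2, 1]
Keep top 6: [10, 10, 9, 9, 8, 8]
Tail entries: [2, 1]
L1 error = sum of tail = 3.

3


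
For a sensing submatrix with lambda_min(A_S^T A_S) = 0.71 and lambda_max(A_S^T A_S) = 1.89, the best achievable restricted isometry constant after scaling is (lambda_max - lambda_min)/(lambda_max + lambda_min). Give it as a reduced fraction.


lambda_max - lambda_min = 1.89 - 0.71 = 1.18.
lambda_max + lambda_min = 1.89 + 0.71 = 2.60.
delta = 1.18/2.60 = 118/260 = 59/130.

59/130


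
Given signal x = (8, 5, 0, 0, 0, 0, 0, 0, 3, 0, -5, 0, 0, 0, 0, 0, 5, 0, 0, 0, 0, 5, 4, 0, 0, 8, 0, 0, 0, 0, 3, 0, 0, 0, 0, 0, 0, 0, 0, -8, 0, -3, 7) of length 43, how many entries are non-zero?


Non-zero positions: [0, 1, 8, 10, 16, 21, 22, 25, 30, 39, 41, 42].
Sparsity = 12.

12


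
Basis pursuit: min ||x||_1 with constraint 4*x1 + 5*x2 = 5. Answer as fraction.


Axis intercepts:
  x1 = 5/4, x2 = 0: L1 = 5/4
  x1 = 0, x2 = 1: L1 = 1
x* = (0, 1)
||x*||_1 = 1.

1


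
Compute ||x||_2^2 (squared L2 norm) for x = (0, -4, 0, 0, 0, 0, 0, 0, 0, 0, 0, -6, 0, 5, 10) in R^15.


Non-zero entries: [(1, -4), (11, -6), (13, 5), (14, 10)]
Squares: [16, 36, 25, 100]
||x||_2^2 = sum = 177.

177


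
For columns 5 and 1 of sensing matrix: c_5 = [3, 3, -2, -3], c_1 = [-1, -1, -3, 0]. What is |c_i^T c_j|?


Inner product: 3*-1 + 3*-1 + -2*-3 + -3*0
Products: [-3, -3, 6, 0]
Sum = 0.
|dot| = 0.

0


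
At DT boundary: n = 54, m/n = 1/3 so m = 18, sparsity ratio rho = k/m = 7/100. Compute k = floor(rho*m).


m = 1/3*54 = 18.
rho = 7/100.
rho*m = 7/100*18 = 1.26.
k = floor(1.26) = 1.

1


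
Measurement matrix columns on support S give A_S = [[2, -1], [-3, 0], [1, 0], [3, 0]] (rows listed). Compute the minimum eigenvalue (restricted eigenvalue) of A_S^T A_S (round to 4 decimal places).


A_S^T A_S = [[23, -2], [-2, 1]].
trace = 24.
det = 19.
disc = trace^2 - 4*det = 576 - 4*19 = 500.
sqrt(500) ≈ 22.360680.
lam_min = (24 - sqrt(500))/2 ≈ (24 - 22.360680)/2 = 0.81966 ≈ 0.8197.

0.8197


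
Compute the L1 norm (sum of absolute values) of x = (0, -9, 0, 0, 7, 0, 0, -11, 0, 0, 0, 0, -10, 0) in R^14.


Non-zero entries: [(1, -9), (4, 7), (7, -11), (12, -10)]
Absolute values: [9, 7, 11, 10]
||x||_1 = sum = 37.

37


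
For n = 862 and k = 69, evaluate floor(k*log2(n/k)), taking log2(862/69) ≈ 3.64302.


log2(n/k) = log2(862/69) ≈ 3.64302.
k*log2(n/k) ≈ 69*3.64302 = 251.36838.
floor(251.36838) = 251.

251


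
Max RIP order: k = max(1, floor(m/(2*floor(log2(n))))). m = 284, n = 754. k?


floor(log2(754)) = 9.
2*9 = 18.
m/(2*floor(log2(n))) = 284/18 ≈ 15.7778.
floor = 15.
k = max(1, 15) = 15.

15


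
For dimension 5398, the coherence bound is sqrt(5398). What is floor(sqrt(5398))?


73^2 = 5329 <= 5398 < 5476 = 74^2, so 73 <= sqrt(5398) < 74.
floor(sqrt(5398)) = 73.

73


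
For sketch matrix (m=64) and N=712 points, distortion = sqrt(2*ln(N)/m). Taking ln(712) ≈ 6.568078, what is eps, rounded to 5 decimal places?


ln(712) ≈ 6.568078.
2*ln(N)/m ≈ 2*6.568078/64 ≈ 0.20525244.
eps = sqrt(0.20525244) ≈ 0.4530479 ≈ 0.45305.

0.45305


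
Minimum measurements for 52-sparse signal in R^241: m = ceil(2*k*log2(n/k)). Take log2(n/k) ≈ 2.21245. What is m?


log2(n/k) = log2(241/52) ≈ 2.21245.
2*k*log2(n/k) ≈ 2*52*2.21245 = 230.0948.
m = ceil(230.0948) = 231.

231


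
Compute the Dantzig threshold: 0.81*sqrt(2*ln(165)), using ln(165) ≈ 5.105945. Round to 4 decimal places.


ln(165) ≈ 5.105945.
2*ln(n) ≈ 10.21189.
sqrt(2*ln(n)) ≈ sqrt(10.21189) ≈ 3.195605.
threshold ≈ 0.81*3.195605 = 2.58844005 ≈ 2.5884.

2.5884


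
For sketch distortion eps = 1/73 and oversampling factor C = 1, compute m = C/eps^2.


1/eps = 73.
(1/eps)^2 = 5329.
m = 1*5329 = 5329.

5329


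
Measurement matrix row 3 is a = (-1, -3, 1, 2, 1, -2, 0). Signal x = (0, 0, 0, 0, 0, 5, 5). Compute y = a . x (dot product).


Non-zero terms: ['-2*5', '0*5']
Products: [-10, 0]
y = sum = -10.

-10


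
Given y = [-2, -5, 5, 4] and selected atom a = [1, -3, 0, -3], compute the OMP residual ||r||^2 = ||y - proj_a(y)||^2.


a^T a = 19.
a^T y = 1.
coeff = 1/19 = 1/19.
||r||^2 = 1329/19.

1329/19


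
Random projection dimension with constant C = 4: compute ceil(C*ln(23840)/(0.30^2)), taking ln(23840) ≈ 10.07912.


ln(23840) ≈ 10.07912.
eps^2 = 0.30^2 = 0.09.
C*ln(N)/eps^2 ≈ 4*10.07912/0.09 ≈ 447.9609.
m = ceil(447.9609) = 448.

448


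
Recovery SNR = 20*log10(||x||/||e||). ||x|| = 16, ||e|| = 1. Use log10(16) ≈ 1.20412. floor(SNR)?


||x||/||e|| = 16/1 = 16.
log10(16) ≈ 1.20412.
20*log10(||x||/||e||) ≈ 20*1.20412 = 24.0824.
floor(24.0824) = 24.

24


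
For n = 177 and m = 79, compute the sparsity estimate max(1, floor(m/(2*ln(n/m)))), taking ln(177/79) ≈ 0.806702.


n/m = 177/79.
ln(n/m) ≈ 0.806702.
2*ln(n/m) ≈ 1.613404.
m/(2*ln(n/m)) ≈ 79/1.613404 ≈ 48.9648.
floor = 48.
k_max = max(1, 48) = 48.

48


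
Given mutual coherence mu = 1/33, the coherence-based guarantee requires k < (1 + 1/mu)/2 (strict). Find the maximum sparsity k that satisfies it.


1/mu = 33.
1 + 1/mu = 34.
(1 + 1/mu)/2 = 17 is an integer and the inequality is strict, so k_max = 17 - 1 = 16.

16


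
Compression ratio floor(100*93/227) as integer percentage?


100*m/n = 100*93/227 ≈ 40.9692.
floor = 40.

40


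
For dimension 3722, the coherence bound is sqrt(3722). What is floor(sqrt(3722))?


61^2 = 3721 <= 3722 < 3844 = 62^2, so 61 <= sqrt(3722) < 62.
floor(sqrt(3722)) = 61.

61


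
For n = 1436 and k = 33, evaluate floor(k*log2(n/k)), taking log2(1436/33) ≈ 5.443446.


log2(n/k) = log2(1436/33) ≈ 5.443446.
k*log2(n/k) ≈ 33*5.443446 = 179.633718.
floor(179.633718) = 179.

179


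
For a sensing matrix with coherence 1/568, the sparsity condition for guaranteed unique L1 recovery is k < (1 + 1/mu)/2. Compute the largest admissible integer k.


1/mu = 568.
1 + 1/mu = 569.
(1 + 1/mu)/2 = 284.5 is not an integer, so k_max = floor(284.5) = 284.

284


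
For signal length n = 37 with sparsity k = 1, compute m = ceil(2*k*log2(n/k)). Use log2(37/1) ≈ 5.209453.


log2(n/k) = log2(37/1) ≈ 5.209453.
2*k*log2(n/k) ≈ 2*1*5.209453 = 10.418906.
m = ceil(10.418906) = 11.

11


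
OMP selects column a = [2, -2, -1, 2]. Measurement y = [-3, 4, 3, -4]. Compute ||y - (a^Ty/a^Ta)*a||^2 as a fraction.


a^T a = 13.
a^T y = -25.
coeff = -25/13 = -25/13.
||r||^2 = 25/13.

25/13


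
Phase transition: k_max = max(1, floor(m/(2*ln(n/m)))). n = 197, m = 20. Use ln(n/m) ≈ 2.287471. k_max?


n/m = 197/20.
ln(n/m) ≈ 2.287471.
2*ln(n/m) ≈ 4.574942.
m/(2*ln(n/m)) ≈ 20/4.574942 ≈ 4.3716.
floor = 4.
k_max = max(1, 4) = 4.

4


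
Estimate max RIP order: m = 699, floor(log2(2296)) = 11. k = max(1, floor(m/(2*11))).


floor(log2(2296)) = 11.
2*11 = 22.
m/(2*floor(log2(n))) = 699/22 ≈ 31.7727.
floor = 31.
k = max(1, 31) = 31.

31


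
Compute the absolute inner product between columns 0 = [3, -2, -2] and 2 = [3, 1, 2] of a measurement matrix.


Inner product: 3*3 + -2*1 + -2*2
Products: [9, -2, -4]
Sum = 3.
|dot| = 3.

3


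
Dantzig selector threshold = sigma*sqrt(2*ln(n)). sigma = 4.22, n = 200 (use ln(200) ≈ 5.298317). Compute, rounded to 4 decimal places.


ln(200) ≈ 5.298317.
2*ln(n) ≈ 10.596634.
sqrt(2*ln(n)) ≈ sqrt(10.596634) ≈ 3.255247.
threshold ≈ 4.22*3.255247 = 13.73714234 ≈ 13.7371.

13.7371


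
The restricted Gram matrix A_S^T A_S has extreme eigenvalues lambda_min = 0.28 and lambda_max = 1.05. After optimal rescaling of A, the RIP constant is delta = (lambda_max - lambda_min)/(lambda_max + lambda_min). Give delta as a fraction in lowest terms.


lambda_max - lambda_min = 1.05 - 0.28 = 0.77.
lambda_max + lambda_min = 1.05 + 0.28 = 1.33.
delta = 0.77/1.33 = 77/133 = 11/19.

11/19


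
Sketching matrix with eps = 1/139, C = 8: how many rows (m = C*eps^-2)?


1/eps = 139.
(1/eps)^2 = 19321.
m = 8*19321 = 154568.

154568


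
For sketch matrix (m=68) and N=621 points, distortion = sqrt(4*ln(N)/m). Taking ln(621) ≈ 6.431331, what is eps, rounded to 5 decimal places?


ln(621) ≈ 6.431331.
4*ln(N)/m ≈ 4*6.431331/68 ≈ 0.37831359.
eps = sqrt(0.37831359) ≈ 0.615072 ≈ 0.61507.

0.61507


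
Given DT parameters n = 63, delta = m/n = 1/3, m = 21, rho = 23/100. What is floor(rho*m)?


m = 1/3*63 = 21.
rho = 23/100.
rho*m = 23/100*21 = 4.83.
k = floor(4.83) = 4.

4


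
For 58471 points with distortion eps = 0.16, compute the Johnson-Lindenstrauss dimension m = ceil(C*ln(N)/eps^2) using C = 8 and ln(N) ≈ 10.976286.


ln(58471) ≈ 10.976286.
eps^2 = 0.16^2 = 0.0256.
C*ln(N)/eps^2 ≈ 8*10.976286/0.0256 ≈ 3430.0894.
m = ceil(3430.0894) = 3431.

3431


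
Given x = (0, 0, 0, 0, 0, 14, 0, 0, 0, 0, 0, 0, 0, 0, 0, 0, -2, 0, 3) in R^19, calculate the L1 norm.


Non-zero entries: [(5, 14), (16, -2), (18, 3)]
Absolute values: [14, 2, 3]
||x||_1 = sum = 19.

19


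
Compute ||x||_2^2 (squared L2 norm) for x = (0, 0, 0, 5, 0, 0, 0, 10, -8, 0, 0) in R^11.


Non-zero entries: [(3, 5), (7, 10), (8, -8)]
Squares: [25, 100, 64]
||x||_2^2 = sum = 189.

189


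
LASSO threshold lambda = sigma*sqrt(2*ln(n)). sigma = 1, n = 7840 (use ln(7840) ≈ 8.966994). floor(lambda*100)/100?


ln(7840) ≈ 8.966994.
2*ln(n) ≈ 17.933988.
sqrt(2*ln(n)) ≈ sqrt(17.933988) ≈ 4.234854.
lambda ≈ 1*4.234854 = 4.234854.
floor(lambda*100)/100 = 4.23.

4.23


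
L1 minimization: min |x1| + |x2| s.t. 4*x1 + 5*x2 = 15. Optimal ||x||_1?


Axis intercepts:
  x1 = 15/4, x2 = 0: L1 = 15/4
  x1 = 0, x2 = 3: L1 = 3
x* = (0, 3)
||x*||_1 = 3.

3


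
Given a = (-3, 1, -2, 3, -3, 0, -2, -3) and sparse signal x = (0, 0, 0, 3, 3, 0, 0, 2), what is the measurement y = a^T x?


Non-zero terms: ['3*3', '-3*3', '-3*2']
Products: [9, -9, -6]
y = sum = -6.

-6


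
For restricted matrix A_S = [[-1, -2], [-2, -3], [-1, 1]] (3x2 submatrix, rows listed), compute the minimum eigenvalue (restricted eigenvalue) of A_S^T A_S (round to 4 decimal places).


A_S^T A_S = [[6, 7], [7, 14]].
trace = 20.
det = 35.
disc = trace^2 - 4*det = 400 - 4*35 = 260.
sqrt(260) ≈ 16.124515.
lam_min = (20 - sqrt(260))/2 ≈ (20 - 16.124515)/2 = 1.9377425 ≈ 1.9377.

1.9377


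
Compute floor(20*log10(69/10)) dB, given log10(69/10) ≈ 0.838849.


||x||/||e|| = 69/10.
log10(69/10) ≈ 0.838849.
20*log10(||x||/||e||) ≈ 20*0.838849 = 16.77698.
floor(16.77698) = 16.

16


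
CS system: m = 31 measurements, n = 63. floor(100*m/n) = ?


100*m/n = 100*31/63 ≈ 49.2063.
floor = 49.

49


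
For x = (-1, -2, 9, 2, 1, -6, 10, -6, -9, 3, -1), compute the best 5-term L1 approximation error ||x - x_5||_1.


Sorted |x_i| descending: [10, 9, 9, 6, 6, 3, 2, 2, 1, 1, 1]
Keep top 5: [10, 9, 9, 6, 6]
Tail entries: [3, 2, 2, 1, 1, 1]
L1 error = sum of tail = 10.

10


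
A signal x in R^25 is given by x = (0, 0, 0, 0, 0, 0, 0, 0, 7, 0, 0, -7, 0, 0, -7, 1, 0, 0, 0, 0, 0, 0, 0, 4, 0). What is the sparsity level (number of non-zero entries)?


Non-zero positions: [8, 11, 14, 15, 23].
Sparsity = 5.

5


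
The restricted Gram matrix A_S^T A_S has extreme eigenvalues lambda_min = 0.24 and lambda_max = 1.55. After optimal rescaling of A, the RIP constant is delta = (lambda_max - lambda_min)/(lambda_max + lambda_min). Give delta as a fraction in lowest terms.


lambda_max - lambda_min = 1.55 - 0.24 = 1.31.
lambda_max + lambda_min = 1.55 + 0.24 = 1.79.
delta = 1.31/1.79 = 131/179.

131/179


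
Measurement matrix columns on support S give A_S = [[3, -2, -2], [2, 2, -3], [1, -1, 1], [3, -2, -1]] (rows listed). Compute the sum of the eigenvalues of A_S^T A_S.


Sum of eigenvalues of A_S^T A_S = trace(A_S^T A_S) = sum of squared column norms of A_S.
A_S^T A_S diagonal: [23, 13, 15].
trace = 23 + 13 + 15 = 51.

51


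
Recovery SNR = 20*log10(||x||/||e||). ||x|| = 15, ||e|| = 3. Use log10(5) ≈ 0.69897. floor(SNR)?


||x||/||e|| = 15/3 = 5.
log10(5) ≈ 0.69897.
20*log10(||x||/||e||) ≈ 20*0.69897 = 13.9794.
floor(13.9794) = 13.

13


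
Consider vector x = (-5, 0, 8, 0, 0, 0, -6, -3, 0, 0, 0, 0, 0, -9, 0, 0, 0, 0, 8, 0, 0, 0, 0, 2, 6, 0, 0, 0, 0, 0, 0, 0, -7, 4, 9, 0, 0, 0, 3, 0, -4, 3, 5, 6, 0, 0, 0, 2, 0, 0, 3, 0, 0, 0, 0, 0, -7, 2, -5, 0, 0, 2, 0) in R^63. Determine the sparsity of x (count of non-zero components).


Non-zero positions: [0, 2, 6, 7, 13, 18, 23, 24, 32, 33, 34, 38, 40, 41, 42, 43, 47, 50, 56, 57, 58, 61].
Sparsity = 22.

22


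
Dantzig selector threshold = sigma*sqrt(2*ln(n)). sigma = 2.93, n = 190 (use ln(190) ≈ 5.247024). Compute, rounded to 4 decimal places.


ln(190) ≈ 5.247024.
2*ln(n) ≈ 10.494048.
sqrt(2*ln(n)) ≈ sqrt(10.494048) ≈ 3.239452.
threshold ≈ 2.93*3.239452 = 9.49159436 ≈ 9.4916.

9.4916


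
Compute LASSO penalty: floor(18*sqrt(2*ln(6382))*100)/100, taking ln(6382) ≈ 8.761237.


ln(6382) ≈ 8.761237.
2*ln(n) ≈ 17.522474.
sqrt(2*ln(n)) ≈ sqrt(17.522474) ≈ 4.185985.
lambda ≈ 18*4.185985 = 75.34773.
floor(lambda*100)/100 = 75.34.

75.34


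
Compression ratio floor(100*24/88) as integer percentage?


100*m/n = 100*24/88 ≈ 27.2727.
floor = 27.

27
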